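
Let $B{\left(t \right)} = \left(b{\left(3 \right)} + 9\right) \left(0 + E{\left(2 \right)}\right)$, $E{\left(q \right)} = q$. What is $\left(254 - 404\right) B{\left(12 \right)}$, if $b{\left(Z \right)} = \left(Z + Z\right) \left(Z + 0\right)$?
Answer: $-8100$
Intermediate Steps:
$b{\left(Z \right)} = 2 Z^{2}$ ($b{\left(Z \right)} = 2 Z Z = 2 Z^{2}$)
$B{\left(t \right)} = 54$ ($B{\left(t \right)} = \left(2 \cdot 3^{2} + 9\right) \left(0 + 2\right) = \left(2 \cdot 9 + 9\right) 2 = \left(18 + 9\right) 2 = 27 \cdot 2 = 54$)
$\left(254 - 404\right) B{\left(12 \right)} = \left(254 - 404\right) 54 = \left(-150\right) 54 = -8100$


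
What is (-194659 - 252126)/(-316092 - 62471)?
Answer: 446785/378563 ≈ 1.1802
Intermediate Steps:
(-194659 - 252126)/(-316092 - 62471) = -446785/(-378563) = -446785*(-1/378563) = 446785/378563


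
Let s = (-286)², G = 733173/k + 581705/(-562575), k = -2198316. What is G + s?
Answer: 6743790900797063/82447841580 ≈ 81795.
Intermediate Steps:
G = -112749080617/82447841580 (G = 733173/(-2198316) + 581705/(-562575) = 733173*(-1/2198316) + 581705*(-1/562575) = -244391/732772 - 116341/112515 = -112749080617/82447841580 ≈ -1.3675)
s = 81796
G + s = -112749080617/82447841580 + 81796 = 6743790900797063/82447841580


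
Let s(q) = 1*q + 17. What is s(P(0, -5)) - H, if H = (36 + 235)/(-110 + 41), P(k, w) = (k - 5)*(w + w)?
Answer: 4894/69 ≈ 70.927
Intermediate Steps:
P(k, w) = 2*w*(-5 + k) (P(k, w) = (-5 + k)*(2*w) = 2*w*(-5 + k))
H = -271/69 (H = 271/(-69) = 271*(-1/69) = -271/69 ≈ -3.9275)
s(q) = 17 + q (s(q) = q + 17 = 17 + q)
s(P(0, -5)) - H = (17 + 2*(-5)*(-5 + 0)) - 1*(-271/69) = (17 + 2*(-5)*(-5)) + 271/69 = (17 + 50) + 271/69 = 67 + 271/69 = 4894/69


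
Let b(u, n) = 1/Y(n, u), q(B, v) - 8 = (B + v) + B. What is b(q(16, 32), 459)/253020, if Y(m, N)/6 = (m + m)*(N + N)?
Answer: 1/200683319040 ≈ 4.9830e-12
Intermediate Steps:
q(B, v) = 8 + v + 2*B (q(B, v) = 8 + ((B + v) + B) = 8 + (v + 2*B) = 8 + v + 2*B)
Y(m, N) = 24*N*m (Y(m, N) = 6*((m + m)*(N + N)) = 6*((2*m)*(2*N)) = 6*(4*N*m) = 24*N*m)
b(u, n) = 1/(24*n*u) (b(u, n) = 1/(24*u*n) = 1/(24*n*u))
b(q(16, 32), 459)/253020 = ((1/24)/(459*(8 + 32 + 2*16)))/253020 = ((1/24)*(1/459)/(8 + 32 + 32))*(1/253020) = ((1/24)*(1/459)/72)*(1/253020) = ((1/24)*(1/459)*(1/72))*(1/253020) = (1/793152)*(1/253020) = 1/200683319040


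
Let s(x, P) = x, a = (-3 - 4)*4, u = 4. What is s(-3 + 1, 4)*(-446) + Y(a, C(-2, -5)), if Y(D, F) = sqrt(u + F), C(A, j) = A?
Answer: 892 + sqrt(2) ≈ 893.41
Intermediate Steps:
a = -28 (a = -7*4 = -28)
Y(D, F) = sqrt(4 + F)
s(-3 + 1, 4)*(-446) + Y(a, C(-2, -5)) = (-3 + 1)*(-446) + sqrt(4 - 2) = -2*(-446) + sqrt(2) = 892 + sqrt(2)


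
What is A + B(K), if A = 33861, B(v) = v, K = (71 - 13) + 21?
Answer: 33940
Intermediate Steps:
K = 79 (K = 58 + 21 = 79)
A + B(K) = 33861 + 79 = 33940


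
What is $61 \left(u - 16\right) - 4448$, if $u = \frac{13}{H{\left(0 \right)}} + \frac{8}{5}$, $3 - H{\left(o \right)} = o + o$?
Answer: $- \frac{75931}{15} \approx -5062.1$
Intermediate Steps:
$H{\left(o \right)} = 3 - 2 o$ ($H{\left(o \right)} = 3 - \left(o + o\right) = 3 - 2 o$)
$u = \frac{89}{15}$ ($u = \frac{13}{3 - 0} + \frac{8}{5} = \frac{13}{3 + 0} + 8 \cdot \frac{1}{5} = \frac{13}{3} + \frac{8}{5} = \frac{89}{15} \approx 5.9333$)
$61 \left(u - 16\right) - 4448 = 61 \left(\frac{89}{15} - 16\right) - 4448 = 61 \left(- \frac{151}{15}\right) - 4448 = - \frac{9211}{15} - 4448 = - \frac{75931}{15}$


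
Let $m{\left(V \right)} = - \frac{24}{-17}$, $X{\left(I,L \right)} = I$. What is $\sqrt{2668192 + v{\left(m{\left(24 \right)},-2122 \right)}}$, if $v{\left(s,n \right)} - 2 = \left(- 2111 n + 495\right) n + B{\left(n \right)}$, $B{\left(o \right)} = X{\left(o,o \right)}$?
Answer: $3 i \sqrt{1055996938} \approx 97488.0 i$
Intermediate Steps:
$B{\left(o \right)} = o$
$m{\left(V \right)} = \frac{24}{17}$ ($m{\left(V \right)} = \left(-24\right) \left(- \frac{1}{17}\right) = \frac{24}{17}$)
$v{\left(s,n \right)} = 2 + n + n \left(495 - 2111 n\right)$ ($v{\left(s,n \right)} = 2 + \left(\left(- 2111 n + 495\right) n + n\right) = 2 + \left(\left(495 - 2111 n\right) n + n\right) = 2 + \left(n \left(495 - 2111 n\right) + n\right) = 2 + \left(n + n \left(495 - 2111 n\right)\right) = 2 + n + n \left(495 - 2111 n\right)$)
$\sqrt{2668192 + v{\left(m{\left(24 \right)},-2122 \right)}} = \sqrt{2668192 + \left(2 - 2111 \left(-2122\right)^{2} + 496 \left(-2122\right)\right)} = \sqrt{2668192 - 9506640634} = \sqrt{-9503972442} = 3 i \sqrt{1055996938}$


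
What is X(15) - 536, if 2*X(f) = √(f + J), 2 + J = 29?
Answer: -536 + √42/2 ≈ -532.76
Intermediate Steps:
J = 27 (J = -2 + 29 = 27)
X(f) = √(27 + f)/2 (X(f) = √(f + 27)/2 = √(27 + f)/2)
X(15) - 536 = √(27 + 15)/2 - 536 = √42/2 - 536 = -536 + √42/2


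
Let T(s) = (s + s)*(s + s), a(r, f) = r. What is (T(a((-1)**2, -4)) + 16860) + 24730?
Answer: 41594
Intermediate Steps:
T(s) = 4*s**2 (T(s) = (2*s)*(2*s) = 4*s**2)
(T(a((-1)**2, -4)) + 16860) + 24730 = (4*((-1)**2)**2 + 16860) + 24730 = (4*1**2 + 16860) + 24730 = (4*1 + 16860) + 24730 = (4 + 16860) + 24730 = 16864 + 24730 = 41594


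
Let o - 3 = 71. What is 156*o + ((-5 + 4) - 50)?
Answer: 11493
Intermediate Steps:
o = 74 (o = 3 + 71 = 74)
156*o + ((-5 + 4) - 50) = 156*74 + ((-5 + 4) - 50) = 11544 + (-1 - 50) = 11544 - 51 = 11493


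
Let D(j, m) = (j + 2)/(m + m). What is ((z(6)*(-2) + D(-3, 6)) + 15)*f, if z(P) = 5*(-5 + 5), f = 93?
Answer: 5549/4 ≈ 1387.3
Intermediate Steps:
D(j, m) = (2 + j)/(2*m) (D(j, m) = (2 + j)/((2*m)) = (2 + j)*(1/(2*m)) = (2 + j)/(2*m))
z(P) = 0 (z(P) = 5*0 = 0)
((z(6)*(-2) + D(-3, 6)) + 15)*f = ((0*(-2) + (½)*(2 - 3)/6) + 15)*93 = ((0 + (½)*(⅙)*(-1)) + 15)*93 = ((0 - 1/12) + 15)*93 = (-1/12 + 15)*93 = (179/12)*93 = 5549/4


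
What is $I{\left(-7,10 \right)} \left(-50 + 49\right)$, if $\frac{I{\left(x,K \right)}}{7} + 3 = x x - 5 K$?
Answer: $28$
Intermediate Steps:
$I{\left(x,K \right)} = -21 - 35 K + 7 x^{2}$ ($I{\left(x,K \right)} = -21 + 7 \left(x x - 5 K\right) = -21 + 7 \left(x^{2} - 5 K\right) = -21 - \left(- 7 x^{2} + 35 K\right) = -21 - 35 K + 7 x^{2}$)
$I{\left(-7,10 \right)} \left(-50 + 49\right) = \left(-21 - 350 + 7 \left(-7\right)^{2}\right) \left(-50 + 49\right) = \left(-21 - 350 + 7 \cdot 49\right) \left(-1\right) = \left(-21 - 350 + 343\right) \left(-1\right) = \left(-28\right) \left(-1\right) = 28$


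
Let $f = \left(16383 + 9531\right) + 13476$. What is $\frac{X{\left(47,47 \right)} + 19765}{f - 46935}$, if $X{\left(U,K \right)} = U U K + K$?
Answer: $- \frac{24727}{1509} \approx -16.386$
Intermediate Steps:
$X{\left(U,K \right)} = K + K U^{2}$ ($X{\left(U,K \right)} = U^{2} K + K = K U^{2} + K = K + K U^{2}$)
$f = 39390$ ($f = 25914 + 13476 = 39390$)
$\frac{X{\left(47,47 \right)} + 19765}{f - 46935} = \frac{47 \left(1 + 47^{2}\right) + 19765}{39390 - 46935} = \frac{47 \left(1 + 2209\right) + 19765}{-7545} = \left(47 \cdot 2210 + 19765\right) \left(- \frac{1}{7545}\right) = \left(103870 + 19765\right) \left(- \frac{1}{7545}\right) = 123635 \left(- \frac{1}{7545}\right) = - \frac{24727}{1509}$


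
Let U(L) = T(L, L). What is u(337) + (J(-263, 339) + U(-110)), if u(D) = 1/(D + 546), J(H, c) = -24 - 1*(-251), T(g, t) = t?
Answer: 103312/883 ≈ 117.00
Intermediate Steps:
U(L) = L
J(H, c) = 227 (J(H, c) = -24 + 251 = 227)
u(D) = 1/(546 + D)
u(337) + (J(-263, 339) + U(-110)) = 1/(546 + 337) + (227 - 110) = 1/883 + 117 = 103312/883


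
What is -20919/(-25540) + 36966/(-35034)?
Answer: -35205899/149128060 ≈ -0.23608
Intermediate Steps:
-20919/(-25540) + 36966/(-35034) = -20919*(-1/25540) + 36966*(-1/35034) = 20919/25540 - 6161/5839 = -35205899/149128060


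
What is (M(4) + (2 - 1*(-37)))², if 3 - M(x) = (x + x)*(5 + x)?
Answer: 900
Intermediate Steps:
M(x) = 3 - 2*x*(5 + x) (M(x) = 3 - (x + x)*(5 + x) = 3 - 2*x*(5 + x))
(M(4) + (2 - 1*(-37)))² = ((3 - 10*4 - 2*4²) + (2 - 1*(-37)))² = ((3 - 40 - 2*16) + (2 + 37))² = ((3 - 40 - 32) + 39)² = (-69 + 39)² = (-30)² = 900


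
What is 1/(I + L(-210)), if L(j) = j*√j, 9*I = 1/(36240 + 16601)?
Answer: 475569/2094522156900621001 + 47494833489810*I*√210/2094522156900621001 ≈ 2.2705e-13 + 0.0003286*I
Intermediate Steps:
I = 1/475569 (I = 1/(9*(36240 + 16601)) = (⅑)/52841 = (⅑)*(1/52841) = 1/475569 ≈ 2.1027e-6)
L(j) = j^(3/2)
1/(I + L(-210)) = 1/(1/475569 + (-210)^(3/2)) = 1/(1/475569 - 210*I*√210)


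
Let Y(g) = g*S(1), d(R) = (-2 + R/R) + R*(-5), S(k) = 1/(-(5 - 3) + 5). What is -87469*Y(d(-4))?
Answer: -1661911/3 ≈ -5.5397e+5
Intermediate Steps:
S(k) = 1/3 (S(k) = 1/(-1*2 + 5) = 1/(-2 + 5) = 1/3)
d(R) = -1 - 5*R (d(R) = (-2 + 1) - 5*R = -1 - 5*R)
Y(g) = g/3 (Y(g) = g*(1/3) = g/3)
-87469*Y(d(-4)) = -87469*(-1 - 5*(-4))/3 = -87469*(-1 + 20)/3 = -87469*19/3 = -1661911/3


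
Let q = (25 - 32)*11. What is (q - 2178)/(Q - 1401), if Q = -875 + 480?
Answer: 2255/1796 ≈ 1.2556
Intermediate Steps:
q = -77 (q = -7*11 = -77)
Q = -395
(q - 2178)/(Q - 1401) = (-77 - 2178)/(-395 - 1401) = -2255/(-1796) = -2255*(-1/1796) = 2255/1796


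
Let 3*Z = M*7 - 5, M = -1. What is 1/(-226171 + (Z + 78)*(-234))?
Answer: -1/243487 ≈ -4.1070e-6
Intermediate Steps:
Z = -4 (Z = (-1*7 - 5)/3 = (-7 - 5)/3 = (1/3)*(-12) = -4)
1/(-226171 + (Z + 78)*(-234)) = 1/(-226171 + (-4 + 78)*(-234)) = 1/(-226171 + 74*(-234)) = 1/(-226171 - 17316) = 1/(-243487) = -1/243487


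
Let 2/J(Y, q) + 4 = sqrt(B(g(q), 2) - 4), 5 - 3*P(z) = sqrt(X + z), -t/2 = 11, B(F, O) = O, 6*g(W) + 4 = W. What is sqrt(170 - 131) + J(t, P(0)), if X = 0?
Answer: -4/9 + sqrt(39) - I*sqrt(2)/9 ≈ 5.8006 - 0.15713*I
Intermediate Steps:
g(W) = -2/3 + W/6
t = -22 (t = -2*11 = -22)
P(z) = 5/3 - sqrt(z)/3 (P(z) = 5/3 - sqrt(0 + z)/3 = 5/3 - sqrt(z)/3)
J(Y, q) = 2/(-4 + I*sqrt(2)) (J(Y, q) = 2/(-4 + sqrt(2 - 4)) = 2/(-4 + sqrt(-2)) = 2/(-4 + I*sqrt(2)))
sqrt(170 - 131) + J(t, P(0)) = sqrt(170 - 131) + (-4/9 - I*sqrt(2)/9) = sqrt(39) + (-4/9 - I*sqrt(2)/9) = -4/9 + sqrt(39) - I*sqrt(2)/9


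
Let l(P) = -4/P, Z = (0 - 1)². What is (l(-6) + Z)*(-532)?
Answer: -2660/3 ≈ -886.67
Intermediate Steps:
Z = 1 (Z = (-1)² = 1)
(l(-6) + Z)*(-532) = (-4/(-6) + 1)*(-532) = (-4*(-⅙) + 1)*(-532) = (⅔ + 1)*(-532) = (5/3)*(-532) = -2660/3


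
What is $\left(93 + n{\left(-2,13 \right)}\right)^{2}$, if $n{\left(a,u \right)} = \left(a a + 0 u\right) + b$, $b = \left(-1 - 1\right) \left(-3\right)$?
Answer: $10609$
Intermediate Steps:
$b = 6$ ($b = \left(-2\right) \left(-3\right) = 6$)
$n{\left(a,u \right)} = 6 + a^{2}$ ($n{\left(a,u \right)} = \left(a a + 0 u\right) + 6 = \left(a^{2} + 0\right) + 6 = a^{2} + 6 = 6 + a^{2}$)
$\left(93 + n{\left(-2,13 \right)}\right)^{2} = \left(93 + \left(6 + \left(-2\right)^{2}\right)\right)^{2} = \left(93 + \left(6 + 4\right)\right)^{2} = \left(93 + 10\right)^{2} = 103^{2} = 10609$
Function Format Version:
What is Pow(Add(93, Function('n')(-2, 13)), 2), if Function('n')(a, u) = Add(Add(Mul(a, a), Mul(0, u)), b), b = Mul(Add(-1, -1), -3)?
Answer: 10609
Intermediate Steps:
b = 6 (b = Mul(-2, -3) = 6)
Function('n')(a, u) = Add(6, Pow(a, 2)) (Function('n')(a, u) = Add(Add(Mul(a, a), Mul(0, u)), 6) = Add(Add(Pow(a, 2), 0), 6) = Add(Pow(a, 2), 6) = Add(6, Pow(a, 2)))
Pow(Add(93, Function('n')(-2, 13)), 2) = Pow(Add(93, Add(6, Pow(-2, 2))), 2) = Pow(Add(93, Add(6, 4)), 2) = Pow(Add(93, 10), 2) = Pow(103, 2) = 10609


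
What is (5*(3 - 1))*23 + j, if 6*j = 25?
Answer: 1405/6 ≈ 234.17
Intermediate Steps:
j = 25/6 (j = (⅙)*25 = 25/6 ≈ 4.1667)
(5*(3 - 1))*23 + j = (5*(3 - 1))*23 + 25/6 = (5*2)*23 + 25/6 = 10*23 + 25/6 = 230 + 25/6 = 1405/6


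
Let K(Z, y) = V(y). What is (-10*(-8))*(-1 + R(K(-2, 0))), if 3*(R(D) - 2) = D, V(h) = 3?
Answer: 160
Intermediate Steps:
K(Z, y) = 3
R(D) = 2 + D/3
(-10*(-8))*(-1 + R(K(-2, 0))) = (-10*(-8))*(-1 + (2 + (1/3)*3)) = 80*(-1 + (2 + 1)) = 80*(-1 + 3) = 80*2 = 160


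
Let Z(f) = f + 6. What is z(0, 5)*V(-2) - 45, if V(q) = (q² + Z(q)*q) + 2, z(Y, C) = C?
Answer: -55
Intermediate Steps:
Z(f) = 6 + f
V(q) = 2 + q² + q*(6 + q) (V(q) = (q² + (6 + q)*q) + 2 = (q² + q*(6 + q)) + 2 = 2 + q² + q*(6 + q))
z(0, 5)*V(-2) - 45 = 5*(2 + (-2)² - 2*(6 - 2)) - 45 = 5*(2 + 4 - 2*4) - 45 = 5*(2 + 4 - 8) - 45 = 5*(-2) - 45 = -10 - 45 = -55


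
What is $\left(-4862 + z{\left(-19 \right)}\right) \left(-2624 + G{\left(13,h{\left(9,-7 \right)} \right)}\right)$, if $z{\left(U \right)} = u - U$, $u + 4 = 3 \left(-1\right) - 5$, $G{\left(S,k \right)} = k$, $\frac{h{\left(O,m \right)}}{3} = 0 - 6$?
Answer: $12826910$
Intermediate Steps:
$h{\left(O,m \right)} = -18$ ($h{\left(O,m \right)} = 3 \left(0 - 6\right) = 3 \left(-6\right) = -18$)
$u = -12$ ($u = -4 + \left(3 \left(-1\right) - 5\right) = -4 - 8 = -12$)
$z{\left(U \right)} = -12 - U$
$\left(-4862 + z{\left(-19 \right)}\right) \left(-2624 + G{\left(13,h{\left(9,-7 \right)} \right)}\right) = \left(-4862 - -7\right) \left(-2624 - 18\right) = \left(-4862 + \left(-12 + 19\right)\right) \left(-2642\right) = \left(-4862 + 7\right) \left(-2642\right) = \left(-4855\right) \left(-2642\right) = 12826910$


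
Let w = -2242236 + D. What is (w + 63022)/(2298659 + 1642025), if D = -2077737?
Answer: -4256951/3940684 ≈ -1.0803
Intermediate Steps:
w = -4319973 (w = -2242236 - 2077737 = -4319973)
(w + 63022)/(2298659 + 1642025) = (-4319973 + 63022)/(2298659 + 1642025) = -4256951/3940684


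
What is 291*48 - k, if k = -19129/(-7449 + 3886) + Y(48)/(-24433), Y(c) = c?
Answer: 1215513945239/87054779 ≈ 13963.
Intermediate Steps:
k = 467207833/87054779 (k = -19129/(-7449 + 3886) + 48/(-24433) = -19129/(-3563) + 48*(-1/24433) = -19129*(-1/3563) - 48/24433 = 19129/3563 - 48/24433 = 467207833/87054779 ≈ 5.3668)
291*48 - k = 291*48 - 1*467207833/87054779 = 13968 - 467207833/87054779 = 1215513945239/87054779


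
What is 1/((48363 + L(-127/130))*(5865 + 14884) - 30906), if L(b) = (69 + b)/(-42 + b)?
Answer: 151/151516441120 ≈ 9.9659e-10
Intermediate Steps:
L(b) = (69 + b)/(-42 + b)
1/((48363 + L(-127/130))*(5865 + 14884) - 30906) = 1/((48363 + (69 - 127/130)/(-42 - 127/130))*(5865 + 14884) - 30906) = 1/((48363 + (69 - 127*1/130)/(-42 - 127*1/130))*20749 - 30906) = 1/((48363 + (69 - 127/130)/(-42 - 127/130))*20749 - 30906) = 1/((48363 + (8843/130)/(-5587/130))*20749 - 30906) = 1/((48363 - 130/5587*8843/130)*20749 - 30906) = 1/((48363 - 239/151)*20749 - 30906) = 1/((7302574/151)*20749 - 30906) = 1/(151521107926/151 - 30906) = 1/(151516441120/151) = 151/151516441120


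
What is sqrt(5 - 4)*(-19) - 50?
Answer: -69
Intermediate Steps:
sqrt(5 - 4)*(-19) - 50 = sqrt(1)*(-19) - 50 = 1*(-19) - 50 = -19 - 50 = -69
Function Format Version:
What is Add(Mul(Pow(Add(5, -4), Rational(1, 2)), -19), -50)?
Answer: -69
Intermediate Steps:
Add(Mul(Pow(Add(5, -4), Rational(1, 2)), -19), -50) = Add(Mul(Pow(1, Rational(1, 2)), -19), -50) = Add(Mul(1, -19), -50) = Add(-19, -50) = -69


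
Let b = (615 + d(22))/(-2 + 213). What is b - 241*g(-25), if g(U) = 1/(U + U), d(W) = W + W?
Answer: 83801/10550 ≈ 7.9432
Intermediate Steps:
d(W) = 2*W
b = 659/211 (b = (615 + 2*22)/(-2 + 213) = (615 + 44)/211 = 659*(1/211) = 659/211 ≈ 3.1232)
g(U) = 1/(2*U)
b - 241*g(-25) = 659/211 - 241/(2*(-25)) = 659/211 - 241*(-1)/(2*25) = 659/211 - 241*(-1/50) = 659/211 + 241/50 = 83801/10550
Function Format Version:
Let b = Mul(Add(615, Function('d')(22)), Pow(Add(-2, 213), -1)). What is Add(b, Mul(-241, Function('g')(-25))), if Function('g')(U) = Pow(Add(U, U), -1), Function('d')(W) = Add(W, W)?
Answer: Rational(83801, 10550) ≈ 7.9432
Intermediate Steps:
Function('d')(W) = Mul(2, W)
b = Rational(659, 211) (b = Mul(Add(615, Mul(2, 22)), Pow(Add(-2, 213), -1)) = Mul(Add(615, 44), Pow(211, -1)) = Mul(659, Rational(1, 211)) = Rational(659, 211) ≈ 3.1232)
Function('g')(U) = Mul(Rational(1, 2), Pow(U, -1)) (Function('g')(U) = Pow(Mul(2, U), -1) = Mul(Rational(1, 2), Pow(U, -1)))
Add(b, Mul(-241, Function('g')(-25))) = Add(Rational(659, 211), Mul(-241, Mul(Rational(1, 2), Pow(-25, -1)))) = Add(Rational(659, 211), Mul(-241, Mul(Rational(1, 2), Rational(-1, 25)))) = Add(Rational(659, 211), Mul(-241, Rational(-1, 50))) = Add(Rational(659, 211), Rational(241, 50)) = Rational(83801, 10550)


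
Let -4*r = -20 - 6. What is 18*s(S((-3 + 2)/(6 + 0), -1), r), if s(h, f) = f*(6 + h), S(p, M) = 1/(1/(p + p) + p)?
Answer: 12636/19 ≈ 665.05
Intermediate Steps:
r = 13/2 (r = -(-20 - 6)/4 = -1/4*(-26) = 13/2 ≈ 6.5000)
S(p, M) = 1/(p + 1/(2*p)) (S(p, M) = 1/(1/(2*p) + p) = 1/(p + 1/(2*p)))
18*s(S((-3 + 2)/(6 + 0), -1), r) = 18*(13*(6 + 2*((-3 + 2)/(6 + 0))/(1 + 2*((-3 + 2)/(6 + 0))**2))/2) = 18*(13*(6 + 2*(-1/6)/(1 + 2*(-1/6)**2))/2) = 18*(13*(6 + 2*(-1/6)/(1 + 2*(1/36)))/2) = 18*(13*(6 + 2*(-1/6)/(1 + 1/18))/2) = 18*(13*(6 + 2*(-1/6)/(19/18))/2) = 18*(13*(6 + 2*(-1/6)*(18/19))/2) = 18*(13*(6 - 6/19)/2) = 18*((13/2)*(108/19)) = 18*(702/19) = 12636/19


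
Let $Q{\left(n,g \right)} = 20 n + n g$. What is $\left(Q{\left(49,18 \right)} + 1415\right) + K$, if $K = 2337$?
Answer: $5614$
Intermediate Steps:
$Q{\left(n,g \right)} = 20 n + g n$
$\left(Q{\left(49,18 \right)} + 1415\right) + K = \left(49 \left(20 + 18\right) + 1415\right) + 2337 = \left(49 \cdot 38 + 1415\right) + 2337 = \left(1862 + 1415\right) + 2337 = 3277 + 2337 = 5614$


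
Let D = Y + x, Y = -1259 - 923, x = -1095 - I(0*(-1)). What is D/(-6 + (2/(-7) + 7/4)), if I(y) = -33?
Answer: 90832/127 ≈ 715.21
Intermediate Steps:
x = -1062 (x = -1095 - 1*(-33) = -1095 + 33 = -1062)
Y = -2182
D = -3244 (D = -2182 - 1062 = -3244)
D/(-6 + (2/(-7) + 7/4)) = -3244/(-6 + (2/(-7) + 7/4)) = -3244/(-6 + (2*(-⅐) + 7*(¼))) = -3244/(-6 + (-2/7 + 7/4)) = -3244/(-6 + 41/28) = -3244/(-127/28) = -28/127*(-3244) = 90832/127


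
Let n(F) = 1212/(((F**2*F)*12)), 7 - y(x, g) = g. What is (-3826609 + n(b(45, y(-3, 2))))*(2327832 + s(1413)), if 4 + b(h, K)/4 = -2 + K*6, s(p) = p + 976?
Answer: -7889053468548157183/884736 ≈ -8.9168e+12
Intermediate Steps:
s(p) = 976 + p
y(x, g) = 7 - g
b(h, K) = -24 + 24*K (b(h, K) = -16 + 4*(-2 + K*6) = -16 + 4*(-2 + 6*K) = -16 + (-8 + 24*K) = -24 + 24*K)
n(F) = 101/F**3 (n(F) = 1212/((F**3*12)) = 1212/((12*F**3)) = 1212*(1/(12*F**3)) = 101/F**3)
(-3826609 + n(b(45, y(-3, 2))))*(2327832 + s(1413)) = (-3826609 + 101/(-24 + 24*(7 - 1*2))**3)*(2327832 + (976 + 1413)) = (-3826609 + 101/(-24 + 24*(7 - 2))**3)*(2327832 + 2389) = (-3826609 + 101/(-24 + 24*5)**3)*2330221 = (-3826609 + 101/(-24 + 120)**3)*2330221 = (-3826609 + 101/96**3)*2330221 = (-3826609 + 101*(1/884736))*2330221 = (-3826609 + 101/884736)*2330221 = -3385538740123/884736*2330221 = -7889053468548157183/884736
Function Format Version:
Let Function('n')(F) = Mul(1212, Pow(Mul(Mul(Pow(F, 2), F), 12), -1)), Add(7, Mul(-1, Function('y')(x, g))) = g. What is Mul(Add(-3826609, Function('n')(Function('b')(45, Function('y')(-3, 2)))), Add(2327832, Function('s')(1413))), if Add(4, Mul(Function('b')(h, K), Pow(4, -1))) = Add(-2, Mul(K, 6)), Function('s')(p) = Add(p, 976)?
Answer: Rational(-7889053468548157183, 884736) ≈ -8.9168e+12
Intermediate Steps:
Function('s')(p) = Add(976, p)
Function('y')(x, g) = Add(7, Mul(-1, g))
Function('b')(h, K) = Add(-24, Mul(24, K)) (Function('b')(h, K) = Add(-16, Mul(4, Add(-2, Mul(K, 6)))) = Add(-16, Mul(4, Add(-2, Mul(6, K)))) = Add(-16, Add(-8, Mul(24, K))) = Add(-24, Mul(24, K)))
Function('n')(F) = Mul(101, Pow(F, -3)) (Function('n')(F) = Mul(1212, Pow(Mul(Pow(F, 3), 12), -1)) = Mul(1212, Pow(Mul(12, Pow(F, 3)), -1)) = Mul(1212, Mul(Rational(1, 12), Pow(F, -3))) = Mul(101, Pow(F, -3)))
Mul(Add(-3826609, Function('n')(Function('b')(45, Function('y')(-3, 2)))), Add(2327832, Function('s')(1413))) = Mul(Add(-3826609, Mul(101, Pow(Add(-24, Mul(24, Add(7, Mul(-1, 2)))), -3))), Add(2327832, Add(976, 1413))) = Mul(Add(-3826609, Mul(101, Pow(Add(-24, Mul(24, Add(7, -2))), -3))), Add(2327832, 2389)) = Mul(Add(-3826609, Mul(101, Pow(Add(-24, Mul(24, 5)), -3))), 2330221) = Mul(Add(-3826609, Mul(101, Pow(Add(-24, 120), -3))), 2330221) = Mul(Add(-3826609, Mul(101, Pow(96, -3))), 2330221) = Mul(Add(-3826609, Mul(101, Rational(1, 884736))), 2330221) = Mul(Add(-3826609, Rational(101, 884736)), 2330221) = Mul(Rational(-3385538740123, 884736), 2330221) = Rational(-7889053468548157183, 884736)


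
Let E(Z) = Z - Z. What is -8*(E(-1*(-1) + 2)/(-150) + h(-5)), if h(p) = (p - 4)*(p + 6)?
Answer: 72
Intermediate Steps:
E(Z) = 0
h(p) = (-4 + p)*(6 + p)
-8*(E(-1*(-1) + 2)/(-150) + h(-5)) = -8*(0/(-150) + (-24 + (-5)**2 + 2*(-5))) = -8*(0*(-1/150) + (-24 + 25 - 10)) = -8*(0 - 9) = -8*(-9) = 72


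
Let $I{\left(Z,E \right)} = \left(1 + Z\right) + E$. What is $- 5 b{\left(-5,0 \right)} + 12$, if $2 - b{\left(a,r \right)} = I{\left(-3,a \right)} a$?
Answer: $177$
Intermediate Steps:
$I{\left(Z,E \right)} = 1 + E + Z$
$b{\left(a,r \right)} = 2 - a \left(-2 + a\right)$ ($b{\left(a,r \right)} = 2 - \left(1 + a - 3\right) a = 2 - \left(-2 + a\right) a = 2 - a \left(-2 + a\right)$)
$- 5 b{\left(-5,0 \right)} + 12 = - 5 \left(2 - - 5 \left(-2 - 5\right)\right) + 12 = - 5 \left(2 - \left(-5\right) \left(-7\right)\right) + 12 = - 5 \left(2 - 35\right) + 12 = \left(-5\right) \left(-33\right) + 12 = 165 + 12 = 177$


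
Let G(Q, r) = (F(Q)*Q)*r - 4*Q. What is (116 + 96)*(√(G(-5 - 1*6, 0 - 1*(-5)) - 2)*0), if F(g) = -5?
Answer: 0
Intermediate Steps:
G(Q, r) = -4*Q - 5*Q*r (G(Q, r) = (-5*Q)*r - 4*Q = -5*Q*r - 4*Q = -4*Q - 5*Q*r)
(116 + 96)*(√(G(-5 - 1*6, 0 - 1*(-5)) - 2)*0) = (116 + 96)*(√((-5 - 1*6)*(-4 - 5*(0 - 1*(-5))) - 2)*0) = 212*(√((-5 - 6)*(-4 - 5*(0 + 5)) - 2)*0) = 212*(√(-11*(-4 - 5*5) - 2)*0) = 212*(√(-11*(-4 - 25) - 2)*0) = 212*(√(-11*(-29) - 2)*0) = 212*(√(319 - 2)*0) = 212*(√317*0) = 212*0 = 0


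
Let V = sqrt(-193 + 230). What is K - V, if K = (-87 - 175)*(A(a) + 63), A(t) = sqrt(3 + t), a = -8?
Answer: -16506 - sqrt(37) - 262*I*sqrt(5) ≈ -16512.0 - 585.85*I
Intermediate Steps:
K = -16506 - 262*I*sqrt(5) (K = (-87 - 175)*(sqrt(3 - 8) + 63) = -262*(sqrt(-5) + 63) = -262*(I*sqrt(5) + 63) = -262*(63 + I*sqrt(5)) = -16506 - 262*I*sqrt(5) ≈ -16506.0 - 585.85*I)
V = sqrt(37) ≈ 6.0828
K - V = (-16506 - 262*I*sqrt(5)) - sqrt(37) = -16506 - sqrt(37) - 262*I*sqrt(5)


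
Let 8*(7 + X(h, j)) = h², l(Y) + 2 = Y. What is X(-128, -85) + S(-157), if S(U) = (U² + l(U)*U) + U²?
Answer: 76302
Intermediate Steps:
l(Y) = -2 + Y
X(h, j) = -7 + h²/8
S(U) = 2*U² + U*(-2 + U) (S(U) = (U² + (-2 + U)*U) + U² = (U² + U*(-2 + U)) + U² = 2*U² + U*(-2 + U))
X(-128, -85) + S(-157) = (-7 + (⅛)*(-128)²) - 157*(-2 + 3*(-157)) = (-7 + (⅛)*16384) - 157*(-2 - 471) = (-7 + 2048) - 157*(-473) = 2041 + 74261 = 76302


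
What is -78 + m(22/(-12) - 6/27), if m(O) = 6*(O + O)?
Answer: -308/3 ≈ -102.67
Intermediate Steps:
m(O) = 12*O (m(O) = 6*(2*O) = 12*O)
-78 + m(22/(-12) - 6/27) = -78 + 12*(22/(-12) - 6/27) = -78 + 12*(22*(-1/12) - 6*1/27) = -78 + 12*(-11/6 - 2/9) = -78 + 12*(-37/18) = -78 - 74/3 = -308/3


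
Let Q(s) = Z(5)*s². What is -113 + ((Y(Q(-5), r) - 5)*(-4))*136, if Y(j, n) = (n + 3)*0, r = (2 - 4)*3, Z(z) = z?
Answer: 2607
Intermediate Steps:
Q(s) = 5*s²
r = -6 (r = -2*3 = -6)
Y(j, n) = 0 (Y(j, n) = (3 + n)*0 = 0)
-113 + ((Y(Q(-5), r) - 5)*(-4))*136 = -113 + ((0 - 5)*(-4))*136 = -113 - 5*(-4)*136 = -113 + 20*136 = -113 + 2720 = 2607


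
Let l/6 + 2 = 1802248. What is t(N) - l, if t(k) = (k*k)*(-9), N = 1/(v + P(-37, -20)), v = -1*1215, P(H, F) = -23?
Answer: -16573209110553/1532644 ≈ -1.0813e+7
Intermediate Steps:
v = -1215
l = 10813476 (l = -12 + 6*1802248 = -12 + 10813488 = 10813476)
N = -1/1238 (N = 1/(-1215 - 23) = 1/(-1238) = -1/1238 ≈ -0.00080775)
t(k) = -9*k² (t(k) = k²*(-9) = -9*k²)
t(N) - l = -9*(-1/1238)² - 1*10813476 = -9*1/1532644 - 10813476 = -9/1532644 - 10813476 = -16573209110553/1532644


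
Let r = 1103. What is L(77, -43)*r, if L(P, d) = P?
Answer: 84931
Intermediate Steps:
L(77, -43)*r = 77*1103 = 84931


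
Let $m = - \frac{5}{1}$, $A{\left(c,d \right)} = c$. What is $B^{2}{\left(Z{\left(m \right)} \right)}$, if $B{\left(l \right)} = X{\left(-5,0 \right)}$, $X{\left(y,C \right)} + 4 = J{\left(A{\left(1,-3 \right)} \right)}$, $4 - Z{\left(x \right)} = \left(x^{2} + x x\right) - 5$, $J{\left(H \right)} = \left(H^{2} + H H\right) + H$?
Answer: $1$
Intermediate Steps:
$J{\left(H \right)} = H + 2 H^{2}$ ($J{\left(H \right)} = \left(H^{2} + H^{2}\right) + H = 2 H^{2} + H = H + 2 H^{2}$)
$m = -5$ ($m = \left(-5\right) 1 = -5$)
$Z{\left(x \right)} = 9 - 2 x^{2}$ ($Z{\left(x \right)} = 4 - \left(\left(x^{2} + x x\right) - 5\right) = 4 - \left(\left(x^{2} + x^{2}\right) - 5\right) = 4 - \left(2 x^{2} - 5\right) = 4 - \left(-5 + 2 x^{2}\right) = 9 - 2 x^{2}$)
$X{\left(y,C \right)} = -1$ ($X{\left(y,C \right)} = -4 + 1 \left(1 + 2 \cdot 1\right) = -4 + 1 \left(1 + 2\right) = -4 + 1 \cdot 3 = -4 + 3 = -1$)
$B{\left(l \right)} = -1$
$B^{2}{\left(Z{\left(m \right)} \right)} = \left(-1\right)^{2} = 1$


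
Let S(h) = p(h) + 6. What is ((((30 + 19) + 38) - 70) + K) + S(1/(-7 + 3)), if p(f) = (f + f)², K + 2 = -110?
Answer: -355/4 ≈ -88.750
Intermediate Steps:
K = -112 (K = -2 - 110 = -112)
p(f) = 4*f² (p(f) = (2*f)² = 4*f²)
S(h) = 6 + 4*h² (S(h) = 4*h² + 6 = 6 + 4*h²)
((((30 + 19) + 38) - 70) + K) + S(1/(-7 + 3)) = ((((30 + 19) + 38) - 70) - 112) + (6 + 4*(1/(-7 + 3))²) = (((49 + 38) - 70) - 112) + (6 + 4*(1/(-4))²) = ((87 - 70) - 112) + (6 + 4*(-¼)²) = (17 - 112) + (6 + 4*(1/16)) = -95 + (6 + ¼) = -95 + 25/4 = -355/4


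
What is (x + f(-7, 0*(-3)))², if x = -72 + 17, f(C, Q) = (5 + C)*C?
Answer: 1681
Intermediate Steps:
f(C, Q) = C*(5 + C)
x = -55
(x + f(-7, 0*(-3)))² = (-55 - 7*(5 - 7))² = (-55 - 7*(-2))² = (-55 + 14)² = (-41)² = 1681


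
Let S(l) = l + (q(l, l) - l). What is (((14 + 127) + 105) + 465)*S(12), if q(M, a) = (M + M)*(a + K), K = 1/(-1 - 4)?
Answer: 1006776/5 ≈ 2.0136e+5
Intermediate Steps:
K = -⅕ (K = 1/(-5) = -⅕ ≈ -0.20000)
q(M, a) = 2*M*(-⅕ + a) (q(M, a) = (M + M)*(a - ⅕) = (2*M)*(-⅕ + a) = 2*M*(-⅕ + a))
S(l) = 2*l*(-1 + 5*l)/5 (S(l) = l + (2*l*(-1 + 5*l)/5 - l) = l + (-l + 2*l*(-1 + 5*l)/5) = 2*l*(-1 + 5*l)/5)
(((14 + 127) + 105) + 465)*S(12) = (((14 + 127) + 105) + 465)*((⅖)*12*(-1 + 5*12)) = ((141 + 105) + 465)*((⅖)*12*(-1 + 60)) = (246 + 465)*((⅖)*12*59) = 711*(1416/5) = 1006776/5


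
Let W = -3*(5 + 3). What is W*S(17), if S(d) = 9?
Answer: -216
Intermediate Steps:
W = -24 (W = -3*8 = -24)
W*S(17) = -24*9 = -216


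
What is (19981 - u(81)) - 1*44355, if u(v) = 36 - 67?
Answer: -24343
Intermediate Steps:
u(v) = -31
(19981 - u(81)) - 1*44355 = (19981 - 1*(-31)) - 1*44355 = (19981 + 31) - 44355 = 20012 - 44355 = -24343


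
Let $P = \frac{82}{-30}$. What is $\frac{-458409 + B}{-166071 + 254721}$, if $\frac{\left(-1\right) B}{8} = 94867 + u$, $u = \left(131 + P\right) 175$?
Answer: $- \frac{838151}{53190} \approx -15.758$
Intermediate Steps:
$P = - \frac{41}{15}$ ($P = 82 \left(- \frac{1}{30}\right) = - \frac{41}{15} \approx -2.7333$)
$u = \frac{67340}{3}$ ($u = \left(131 - \frac{41}{15}\right) 175 = \frac{1924}{15} \cdot 175 = \frac{67340}{3} \approx 22447.0$)
$B = - \frac{2815528}{3}$ ($B = - 8 \left(94867 + \frac{67340}{3}\right) = \left(-8\right) \frac{351941}{3} = - \frac{2815528}{3} \approx -9.3851 \cdot 10^{5}$)
$\frac{-458409 + B}{-166071 + 254721} = \frac{-458409 - \frac{2815528}{3}}{-166071 + 254721} = - \frac{4190755}{3 \cdot 88650} = \left(- \frac{4190755}{3}\right) \frac{1}{88650} = - \frac{838151}{53190}$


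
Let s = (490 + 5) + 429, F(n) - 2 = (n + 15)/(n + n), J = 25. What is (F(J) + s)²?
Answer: 21473956/25 ≈ 8.5896e+5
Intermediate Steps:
F(n) = 2 + (15 + n)/(2*n) (F(n) = 2 + (n + 15)/(n + n) = 2 + (15 + n)/((2*n)) = 2 + (15 + n)*(1/(2*n)) = 2 + (15 + n)/(2*n))
s = 924 (s = 495 + 429 = 924)
(F(J) + s)² = ((5/2)*(3 + 25)/25 + 924)² = ((5/2)*(1/25)*28 + 924)² = (14/5 + 924)² = (4634/5)² = 21473956/25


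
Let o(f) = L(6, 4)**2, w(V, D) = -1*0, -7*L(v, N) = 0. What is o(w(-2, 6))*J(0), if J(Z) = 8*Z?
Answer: 0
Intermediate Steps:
L(v, N) = 0 (L(v, N) = -1/7*0 = 0)
w(V, D) = 0
o(f) = 0 (o(f) = 0**2 = 0)
o(w(-2, 6))*J(0) = 0*(8*0) = 0*0 = 0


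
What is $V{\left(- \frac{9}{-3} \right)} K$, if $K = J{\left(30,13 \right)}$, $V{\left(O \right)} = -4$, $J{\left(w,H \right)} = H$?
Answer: $-52$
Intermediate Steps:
$K = 13$
$V{\left(- \frac{9}{-3} \right)} K = \left(-4\right) 13 = -52$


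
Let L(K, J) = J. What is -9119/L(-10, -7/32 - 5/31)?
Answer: 9046048/377 ≈ 23995.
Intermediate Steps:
-9119/L(-10, -7/32 - 5/31) = -9119/(-7/32 - 5/31) = -9119/(-377/992) = -9119*(-992/377) = 9046048/377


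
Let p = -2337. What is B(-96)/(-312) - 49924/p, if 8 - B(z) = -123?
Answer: 5090047/243048 ≈ 20.943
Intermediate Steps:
B(z) = 131 (B(z) = 8 - 1*(-123) = 8 + 123 = 131)
B(-96)/(-312) - 49924/p = 131/(-312) - 49924/(-2337) = 131*(-1/312) - 49924*(-1/2337) = -131/312 + 49924/2337 = 5090047/243048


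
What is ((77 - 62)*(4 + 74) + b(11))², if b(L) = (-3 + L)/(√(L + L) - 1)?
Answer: 604079492/441 + 393248*√22/441 ≈ 1.3740e+6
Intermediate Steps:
b(L) = (-3 + L)/(-1 + √2*√L) (b(L) = (-3 + L)/(√(2*L) - 1) = (-3 + L)/(√2*√L - 1) = (-3 + L)/(-1 + √2*√L))
((77 - 62)*(4 + 74) + b(11))² = ((77 - 62)*(4 + 74) + (-3 + 11)/(-1 + √2*√11))² = (15*78 + 8/(-1 + √22))² = (1170 + 8/(-1 + √22))²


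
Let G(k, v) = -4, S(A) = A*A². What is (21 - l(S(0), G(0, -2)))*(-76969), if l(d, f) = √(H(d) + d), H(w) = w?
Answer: -1616349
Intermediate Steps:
S(A) = A³
l(d, f) = √2*√d (l(d, f) = √(d + d) = √(2*d) = √2*√d)
(21 - l(S(0), G(0, -2)))*(-76969) = (21 - √2*√(0³))*(-76969) = (21 - √2*√0)*(-76969) = (21 - √2*0)*(-76969) = (21 - 1*0)*(-76969) = (21 + 0)*(-76969) = 21*(-76969) = -1616349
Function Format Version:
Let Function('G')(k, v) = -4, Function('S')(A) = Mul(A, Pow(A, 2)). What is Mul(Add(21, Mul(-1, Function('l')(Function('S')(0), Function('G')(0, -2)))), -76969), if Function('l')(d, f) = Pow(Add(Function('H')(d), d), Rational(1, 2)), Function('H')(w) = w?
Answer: -1616349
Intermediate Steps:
Function('S')(A) = Pow(A, 3)
Function('l')(d, f) = Mul(Pow(2, Rational(1, 2)), Pow(d, Rational(1, 2))) (Function('l')(d, f) = Pow(Add(d, d), Rational(1, 2)) = Pow(Mul(2, d), Rational(1, 2)) = Mul(Pow(2, Rational(1, 2)), Pow(d, Rational(1, 2))))
Mul(Add(21, Mul(-1, Function('l')(Function('S')(0), Function('G')(0, -2)))), -76969) = Mul(Add(21, Mul(-1, Mul(Pow(2, Rational(1, 2)), Pow(Pow(0, 3), Rational(1, 2))))), -76969) = Mul(Add(21, Mul(-1, Mul(Pow(2, Rational(1, 2)), Pow(0, Rational(1, 2))))), -76969) = Mul(Add(21, Mul(-1, Mul(Pow(2, Rational(1, 2)), 0))), -76969) = Mul(Add(21, Mul(-1, 0)), -76969) = Mul(Add(21, 0), -76969) = Mul(21, -76969) = -1616349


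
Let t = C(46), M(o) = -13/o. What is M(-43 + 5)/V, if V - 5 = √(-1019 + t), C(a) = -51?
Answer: 13/8322 - 13*I*√1070/41610 ≈ 0.0015621 - 0.01022*I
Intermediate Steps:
t = -51
V = 5 + I*√1070 (V = 5 + √(-1019 - 51) = 5 + √(-1070) = 5 + I*√1070 ≈ 5.0 + 32.711*I)
M(-43 + 5)/V = (-13/(-43 + 5))/(5 + I*√1070) = (-13/(-38))/(5 + I*√1070) = (-13*(-1/38))/(5 + I*√1070) = 13/(38*(5 + I*√1070))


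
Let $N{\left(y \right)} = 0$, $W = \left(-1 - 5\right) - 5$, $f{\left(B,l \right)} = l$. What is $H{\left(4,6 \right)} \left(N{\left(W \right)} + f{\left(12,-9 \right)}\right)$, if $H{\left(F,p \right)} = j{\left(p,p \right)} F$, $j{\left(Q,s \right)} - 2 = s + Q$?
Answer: $-504$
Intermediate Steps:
$W = -11$ ($W = \left(-1 - 5\right) - 5 = -6 - 5 = -11$)
$j{\left(Q,s \right)} = 2 + Q + s$ ($j{\left(Q,s \right)} = 2 + \left(s + Q\right) = 2 + \left(Q + s\right) = 2 + Q + s$)
$H{\left(F,p \right)} = F \left(2 + 2 p\right)$ ($H{\left(F,p \right)} = \left(2 + p + p\right) F = \left(2 + 2 p\right) F = F \left(2 + 2 p\right)$)
$H{\left(4,6 \right)} \left(N{\left(W \right)} + f{\left(12,-9 \right)}\right) = 2 \cdot 4 \left(1 + 6\right) \left(0 - 9\right) = 2 \cdot 4 \cdot 7 \left(-9\right) = 56 \left(-9\right) = -504$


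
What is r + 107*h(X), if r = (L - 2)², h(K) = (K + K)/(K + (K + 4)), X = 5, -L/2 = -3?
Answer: 647/7 ≈ 92.429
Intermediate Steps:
L = 6 (L = -2*(-3) = 6)
h(K) = 2*K/(4 + 2*K) (h(K) = (2*K)/(K + (4 + K)) = (2*K)/(4 + 2*K) = 2*K/(4 + 2*K))
r = 16 (r = (6 - 2)² = 4² = 16)
r + 107*h(X) = 16 + 107*(5/(2 + 5)) = 16 + 107*(5/7) = 16 + 535/7 = 647/7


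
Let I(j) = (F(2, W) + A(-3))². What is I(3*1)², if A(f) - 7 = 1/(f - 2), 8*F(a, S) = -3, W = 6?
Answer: 4362470401/2560000 ≈ 1704.1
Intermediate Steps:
F(a, S) = -3/8 (F(a, S) = (⅛)*(-3) = -3/8)
A(f) = 7 + 1/(-2 + f) (A(f) = 7 + 1/(f - 2) = 7 + 1/(-2 + f))
I(j) = 66049/1600 (I(j) = (-3/8 + (-13 + 7*(-3))/(-2 - 3))² = (-3/8 + (-13 - 21)/(-5))² = (-3/8 - ⅕*(-34))² = (-3/8 + 34/5)² = (257/40)² = 66049/1600)
I(3*1)² = (66049/1600)² = 4362470401/2560000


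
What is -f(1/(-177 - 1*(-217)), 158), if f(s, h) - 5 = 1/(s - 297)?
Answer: -59355/11879 ≈ -4.9966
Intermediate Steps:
f(s, h) = 5 + 1/(-297 + s) (f(s, h) = 5 + 1/(s - 297) = 5 + 1/(-297 + s))
-f(1/(-177 - 1*(-217)), 158) = -(-1484 + 5/(-177 - 1*(-217)))/(-297 + 1/(-177 - 1*(-217))) = -(-1484 + 5/(-177 + 217))/(-297 + 1/(-177 + 217)) = -(-1484 + 5/40)/(-297 + 1/40) = -(-1484 + 5*(1/40))/(-297 + 1/40) = -(-1484 + 1/8)/(-11879/40) = -(-40)*(-11871)/(11879*8) = -1*59355/11879 = -59355/11879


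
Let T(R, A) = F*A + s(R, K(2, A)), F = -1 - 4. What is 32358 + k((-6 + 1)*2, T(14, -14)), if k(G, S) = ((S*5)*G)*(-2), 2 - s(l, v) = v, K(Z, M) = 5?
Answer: 39058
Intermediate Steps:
F = -5
s(l, v) = 2 - v
T(R, A) = -3 - 5*A (T(R, A) = -5*A + (2 - 1*5) = -5*A + (2 - 5) = -5*A - 3 = -3 - 5*A)
k(G, S) = -10*G*S (k(G, S) = ((5*S)*G)*(-2) = (5*G*S)*(-2) = -10*G*S)
32358 + k((-6 + 1)*2, T(14, -14)) = 32358 - 10*(-6 + 1)*2*(-3 - 5*(-14)) = 32358 - 10*(-5*2)*(-3 + 70) = 32358 - 10*(-10)*67 = 32358 + 6700 = 39058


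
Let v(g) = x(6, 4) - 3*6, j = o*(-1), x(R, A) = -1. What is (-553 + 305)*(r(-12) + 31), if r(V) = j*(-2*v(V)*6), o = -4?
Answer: -233864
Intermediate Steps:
j = 4 (j = -4*(-1) = 4)
v(g) = -19 (v(g) = -1 - 3*6 = -1 - 18 = -19)
r(V) = 912 (r(V) = 4*(-2*(-19)*6) = 4*(38*6) = 4*228 = 912)
(-553 + 305)*(r(-12) + 31) = (-553 + 305)*(912 + 31) = -248*943 = -233864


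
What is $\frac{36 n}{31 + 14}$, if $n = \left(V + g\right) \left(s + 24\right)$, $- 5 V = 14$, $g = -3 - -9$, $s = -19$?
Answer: $\frac{64}{5} \approx 12.8$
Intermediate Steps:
$g = 6$ ($g = -3 + 9 = 6$)
$V = - \frac{14}{5}$ ($V = \left(- \frac{1}{5}\right) 14 = - \frac{14}{5} \approx -2.8$)
$n = 16$ ($n = \left(- \frac{14}{5} + 6\right) \left(-19 + 24\right) = \frac{16}{5} \cdot 5 = 16$)
$\frac{36 n}{31 + 14} = \frac{36 \cdot 16}{31 + 14} = \frac{576}{45} = 576 \cdot \frac{1}{45} = \frac{64}{5}$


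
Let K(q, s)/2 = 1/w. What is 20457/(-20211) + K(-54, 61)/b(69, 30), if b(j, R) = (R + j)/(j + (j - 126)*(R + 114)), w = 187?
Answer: -78635011/41574027 ≈ -1.8914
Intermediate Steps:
K(q, s) = 2/187
b(j, R) = (R + j)/(j + (-126 + j)*(114 + R))
20457/(-20211) + K(-54, 61)/b(69, 30) = 20457/(-20211) + 2/(187*(((30 + 69)/(-14364 - 126*30 + 115*69 + 30*69)))) = 20457*(-1/20211) + 2/(187*((99/(-14364 - 3780 + 7935 + 2070)))) = -6819/6737 + 2/(187*((99/(-8139)))) = -6819/6737 + 2/(187*((-1/8139*99))) = -6819/6737 + 2/(187*(-33/2713)) = -6819/6737 + (2/187)*(-2713/33) = -6819/6737 - 5426/6171 = -78635011/41574027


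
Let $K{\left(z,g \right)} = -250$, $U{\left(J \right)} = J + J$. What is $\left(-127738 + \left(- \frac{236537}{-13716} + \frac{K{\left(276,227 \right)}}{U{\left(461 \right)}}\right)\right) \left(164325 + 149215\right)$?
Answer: $- \frac{63302922791334935}{1580769} \approx -4.0046 \cdot 10^{10}$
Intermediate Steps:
$U{\left(J \right)} = 2 J$
$\left(-127738 + \left(- \frac{236537}{-13716} + \frac{K{\left(276,227 \right)}}{U{\left(461 \right)}}\right)\right) \left(164325 + 149215\right) = \left(-127738 - \left(- \frac{236537}{13716} + \frac{125}{461}\right)\right) \left(164325 + 149215\right) = \left(-127738 - \left(- \frac{236537}{13716} + \frac{250}{922}\right)\right) 313540 = \left(-127738 + \left(\frac{236537}{13716} - \frac{125}{461}\right)\right) 313540 = \left(-127738 + \frac{107329057}{6323076}\right) 313540 = \left(- \frac{807589753031}{6323076}\right) 313540 = - \frac{63302922791334935}{1580769}$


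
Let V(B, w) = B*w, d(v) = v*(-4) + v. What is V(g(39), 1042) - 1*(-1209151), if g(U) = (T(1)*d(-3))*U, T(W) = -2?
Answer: 477667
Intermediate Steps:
d(v) = -3*v (d(v) = -4*v + v = -3*v)
g(U) = -18*U (g(U) = (-(-6)*(-3))*U = (-2*9)*U = -18*U)
V(g(39), 1042) - 1*(-1209151) = -18*39*1042 - 1*(-1209151) = -702*1042 + 1209151 = -731484 + 1209151 = 477667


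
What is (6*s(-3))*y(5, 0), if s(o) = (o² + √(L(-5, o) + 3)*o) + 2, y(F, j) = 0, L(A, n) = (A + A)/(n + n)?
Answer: 0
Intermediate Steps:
L(A, n) = A/n (L(A, n) = (2*A)/((2*n)) = (2*A)*(1/(2*n)) = A/n)
s(o) = 2 + o² + o*√(3 - 5/o) (s(o) = (o² + √(-5/o + 3)*o) + 2 = (o² + √(3 - 5/o)*o) + 2 = (o² + o*√(3 - 5/o)) + 2 = 2 + o² + o*√(3 - 5/o))
(6*s(-3))*y(5, 0) = (6*(2 + (-3)² - 3*√(3 - 5/(-3))))*0 = (6*(2 + 9 - 3*√(3 - 5*(-⅓))))*0 = (6*(2 + 9 - 3*√(3 + 5/3)))*0 = (6*(2 + 9 - √42))*0 = (6*(11 - √42))*0 = (66 - 6*√42)*0 = 0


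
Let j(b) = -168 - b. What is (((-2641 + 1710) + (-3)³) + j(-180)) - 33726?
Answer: -34672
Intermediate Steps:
(((-2641 + 1710) + (-3)³) + j(-180)) - 33726 = (((-2641 + 1710) + (-3)³) + (-168 - 1*(-180))) - 33726 = ((-931 - 27) + (-168 + 180)) - 33726 = (-958 + 12) - 33726 = -946 - 33726 = -34672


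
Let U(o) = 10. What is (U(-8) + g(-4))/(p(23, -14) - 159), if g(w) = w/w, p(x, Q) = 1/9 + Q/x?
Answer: -2277/33016 ≈ -0.068967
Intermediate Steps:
p(x, Q) = ⅑ + Q/x (p(x, Q) = 1*(⅑) + Q/x = ⅑ + Q/x)
g(w) = 1
(U(-8) + g(-4))/(p(23, -14) - 159) = (10 + 1)/((-14 + (⅑)*23)/23 - 159) = 11/((-14 + 23/9)/23 - 159) = 11/((1/23)*(-103/9) - 159) = 11/(-103/207 - 159) = 11/(-33016/207) = 11*(-207/33016) = -2277/33016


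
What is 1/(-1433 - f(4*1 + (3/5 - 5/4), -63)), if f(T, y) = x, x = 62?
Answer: -1/1495 ≈ -0.00066890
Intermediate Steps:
f(T, y) = 62
1/(-1433 - f(4*1 + (3/5 - 5/4), -63)) = 1/(-1433 - 1*62) = 1/(-1433 - 62) = 1/(-1495) = -1/1495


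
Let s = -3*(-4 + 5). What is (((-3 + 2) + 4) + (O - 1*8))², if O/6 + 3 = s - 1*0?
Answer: 1681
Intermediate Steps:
s = -3 (s = -3*1 = -3)
O = -36 (O = -18 + 6*(-3 - 1*0) = -18 + 6*(-3 + 0) = -18 + 6*(-3) = -18 - 18 = -36)
(((-3 + 2) + 4) + (O - 1*8))² = (((-3 + 2) + 4) + (-36 - 1*8))² = ((-1 + 4) + (-36 - 8))² = (3 - 44)² = (-41)² = 1681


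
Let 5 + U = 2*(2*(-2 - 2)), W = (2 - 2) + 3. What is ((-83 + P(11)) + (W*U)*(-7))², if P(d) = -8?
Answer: 122500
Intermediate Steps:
W = 3 (W = 0 + 3 = 3)
U = -21 (U = -5 + 2*(2*(-2 - 2)) = -5 + 2*(2*(-4)) = -5 + 2*(-8) = -5 - 16 = -21)
((-83 + P(11)) + (W*U)*(-7))² = ((-83 - 8) + (3*(-21))*(-7))² = (-91 - 63*(-7))² = (-91 + 441)² = 350² = 122500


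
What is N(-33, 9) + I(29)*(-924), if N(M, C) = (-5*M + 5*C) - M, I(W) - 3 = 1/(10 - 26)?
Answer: -9885/4 ≈ -2471.3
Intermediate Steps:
I(W) = 47/16 (I(W) = 3 + 1/(10 - 26) = 3 + 1/(-16) = 3 - 1/16 = 47/16)
N(M, C) = -6*M + 5*C
N(-33, 9) + I(29)*(-924) = (-6*(-33) + 5*9) + (47/16)*(-924) = (198 + 45) - 10857/4 = 243 - 10857/4 = -9885/4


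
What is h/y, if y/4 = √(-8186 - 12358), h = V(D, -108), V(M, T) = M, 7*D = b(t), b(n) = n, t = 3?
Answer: -I*√321/23968 ≈ -0.00074752*I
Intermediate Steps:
D = 3/7 (D = (⅐)*3 = 3/7 ≈ 0.42857)
h = 3/7 ≈ 0.42857
y = 32*I*√321 (y = 4*√(-8186 - 12358) = 4*√(-20544) = 4*(8*I*√321) = 32*I*√321 ≈ 573.33*I)
h/y = 3/(7*((32*I*√321))) = 3*(-I*√321/10272)/7 = -I*√321/23968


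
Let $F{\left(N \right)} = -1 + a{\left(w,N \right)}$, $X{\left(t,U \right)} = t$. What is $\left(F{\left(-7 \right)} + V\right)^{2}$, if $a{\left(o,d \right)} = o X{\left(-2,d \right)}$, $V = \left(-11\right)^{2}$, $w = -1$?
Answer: $14884$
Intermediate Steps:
$V = 121$
$a{\left(o,d \right)} = - 2 o$ ($a{\left(o,d \right)} = o \left(-2\right) = - 2 o$)
$F{\left(N \right)} = 1$ ($F{\left(N \right)} = -1 - -2 = -1 + 2 = 1$)
$\left(F{\left(-7 \right)} + V\right)^{2} = \left(1 + 121\right)^{2} = 122^{2} = 14884$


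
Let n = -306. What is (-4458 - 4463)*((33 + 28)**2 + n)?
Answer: -30465215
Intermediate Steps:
(-4458 - 4463)*((33 + 28)**2 + n) = (-4458 - 4463)*((33 + 28)**2 - 306) = -8921*(61**2 - 306) = -8921*(3721 - 306) = -8921*3415 = -30465215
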